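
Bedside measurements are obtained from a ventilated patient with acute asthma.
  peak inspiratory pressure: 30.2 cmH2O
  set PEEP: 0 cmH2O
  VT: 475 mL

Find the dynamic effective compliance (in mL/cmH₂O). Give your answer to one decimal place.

15.7

Dynamic compliance = Vt / (PIP − PEEP) = 475 / (30.2 − 0) = 475 / 30.2 = 15.728 mL/cmH2O.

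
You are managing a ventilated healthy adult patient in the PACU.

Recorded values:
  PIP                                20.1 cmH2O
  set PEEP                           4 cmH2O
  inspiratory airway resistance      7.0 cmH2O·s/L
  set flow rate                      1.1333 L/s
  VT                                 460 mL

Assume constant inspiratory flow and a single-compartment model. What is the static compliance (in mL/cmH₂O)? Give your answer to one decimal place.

56.3

Equation of motion (constant flow): PIP = Vt/C + R·V̇ + PEEP.
Vt/C = PIP − R·V̇ − PEEP = 20.1 − 7.0×1.1333 − 4 = 20.1 − 7.933 − 4 = 8.167 cmH2O.
C = Vt / 8.167 = 460 / 8.167 = 56.324 mL/cmH2O.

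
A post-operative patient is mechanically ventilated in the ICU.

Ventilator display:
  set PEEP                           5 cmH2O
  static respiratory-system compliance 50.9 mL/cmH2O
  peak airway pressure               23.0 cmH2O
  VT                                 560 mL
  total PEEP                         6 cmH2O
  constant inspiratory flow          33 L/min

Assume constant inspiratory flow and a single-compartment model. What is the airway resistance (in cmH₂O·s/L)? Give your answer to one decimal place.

Flow: 33 L/min ÷ 60 = 0.55 L/s.
Total PEEP = 6 cmH2O (set 5 + intrinsic 1); this is the baseline alveolar pressure.
Equation of motion (constant flow): PIP = Vt/C + R·V̇ + PEEP.
R·V̇ = PIP − Vt/C − PEEP = 23.0 − 560/50.9 − 6 = 23.0 − 11.002 − 6 = 5.998 cmH2O.
R = 5.998 / 0.55 = 10.905 cmH2O·s/L.

10.9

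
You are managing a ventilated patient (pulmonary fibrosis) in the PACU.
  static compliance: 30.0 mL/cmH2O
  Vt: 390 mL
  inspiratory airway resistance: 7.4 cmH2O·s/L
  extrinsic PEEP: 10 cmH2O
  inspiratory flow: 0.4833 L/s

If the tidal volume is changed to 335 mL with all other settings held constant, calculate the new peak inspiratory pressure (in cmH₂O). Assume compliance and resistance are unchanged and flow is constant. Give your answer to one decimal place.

PIP = Vt/C + R·V̇ + PEEP (constant-flow equation of motion).
Only the elastic term changes: ΔPIP = ΔVt / C = (335 − 390) / 30.0 = -1.833 cmH2O.
Original PIP = 390/30.0 + 7.4×0.4833 + 10 = 26.576 cmH2O; new PIP = 26.576 + (-1.833) = 24.743 cmH2O.

24.7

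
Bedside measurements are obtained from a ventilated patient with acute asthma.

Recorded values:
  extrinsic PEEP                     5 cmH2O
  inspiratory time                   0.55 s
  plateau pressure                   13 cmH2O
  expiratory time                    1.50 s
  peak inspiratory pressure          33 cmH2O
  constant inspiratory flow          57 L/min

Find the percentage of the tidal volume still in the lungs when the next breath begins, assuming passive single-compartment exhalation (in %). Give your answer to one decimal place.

33.6

Flow: 57 L/min ÷ 60 = 0.95 L/s.
Vt = flow × Ti = 0.95 L/s × 0.55 s × 1000 mL/L = 522.5 mL.
R = (PIP − Pplat)/V̇ = (33 − 13) / 0.95 = 20.0/0.95 = 21.053 cmH2O·s/L.
C = Vt/(Pplat − PEEP) = 522.5 / (13 − 5) = 522.5/8.0 = 65.313 mL/cmH2O.
τ = R × C = 21.053 × 0.06531 L/cmH2O = 1.375 s.
Fraction remaining at end-expiration = e^(−Te/τ) = e^(−1.50/1.375) = 0.3359 → 33.59%.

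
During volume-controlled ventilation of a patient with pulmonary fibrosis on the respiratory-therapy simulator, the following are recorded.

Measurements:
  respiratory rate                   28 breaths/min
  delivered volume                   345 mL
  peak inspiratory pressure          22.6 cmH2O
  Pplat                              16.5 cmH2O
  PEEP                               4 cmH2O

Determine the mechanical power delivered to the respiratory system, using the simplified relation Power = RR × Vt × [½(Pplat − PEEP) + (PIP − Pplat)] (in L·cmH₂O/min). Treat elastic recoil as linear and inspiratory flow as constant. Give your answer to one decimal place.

119.3

Per-breath work = Vt × [½(Pplat−PEEP) + (PIP−Pplat)] = 0.345 × [0.5×12.5 + 6.1] = 0.345 × 12.35 = 4.261 L·cmH2O.
Power = 28 × 4.261 = 119.31 L·cmH2O/min.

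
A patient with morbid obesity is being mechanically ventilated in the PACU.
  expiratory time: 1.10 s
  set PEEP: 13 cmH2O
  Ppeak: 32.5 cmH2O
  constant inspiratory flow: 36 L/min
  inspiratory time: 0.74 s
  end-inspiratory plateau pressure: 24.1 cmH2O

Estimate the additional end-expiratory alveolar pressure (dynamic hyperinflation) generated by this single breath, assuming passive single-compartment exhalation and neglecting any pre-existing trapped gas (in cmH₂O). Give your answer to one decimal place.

Flow: 36 L/min ÷ 60 = 0.6 L/s.
Vt = flow × Ti = 0.6 L/s × 0.74 s × 1000 mL/L = 444.0 mL.
R = (PIP − Pplat)/V̇ = (32.5 − 24.1) / 0.6 = 8.4/0.6 = 14.0 cmH2O·s/L.
C = Vt/(Pplat − PEEP) = 444.0 / (24.1 − 13) = 444.0/11.1 = 40.0 mL/cmH2O.
τ = R × C = 14.0 × 0.04 L/cmH2O = 0.56 s.
Fraction remaining = e^(−Te/τ) = e^(−1.10/0.56) = 0.1403; trapped volume = 444.0 × 0.1403 = 62.293 mL.
Additional alveolar pressure from trapping ≈ V_trapped / C = 62.293 / 40.0 = 1.557 cmH2O.

1.6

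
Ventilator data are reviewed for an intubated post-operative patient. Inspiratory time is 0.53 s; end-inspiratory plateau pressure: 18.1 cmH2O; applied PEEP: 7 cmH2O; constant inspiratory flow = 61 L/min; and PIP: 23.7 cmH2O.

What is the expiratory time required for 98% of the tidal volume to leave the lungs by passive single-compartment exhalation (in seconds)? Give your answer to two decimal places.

1.05

Flow: 61 L/min ÷ 60 = 1.0167 L/s.
Vt = flow × Ti = 1.0167 L/s × 0.53 s × 1000 mL/L = 538.85 mL.
R = (PIP − Pplat)/V̇ = (23.7 − 18.1) / 1.0167 = 5.6/1.0167 = 5.508 cmH2O·s/L.
C = Vt/(Pplat − PEEP) = 538.85 / (18.1 − 7) = 538.85/11.1 = 48.545 mL/cmH2O.
τ = R × C = 5.508 × 0.04855 L/cmH2O = 0.2674 s.
t = −τ·ln(1 − 0.98) = −0.2674·ln(0.02) = 1.046 s.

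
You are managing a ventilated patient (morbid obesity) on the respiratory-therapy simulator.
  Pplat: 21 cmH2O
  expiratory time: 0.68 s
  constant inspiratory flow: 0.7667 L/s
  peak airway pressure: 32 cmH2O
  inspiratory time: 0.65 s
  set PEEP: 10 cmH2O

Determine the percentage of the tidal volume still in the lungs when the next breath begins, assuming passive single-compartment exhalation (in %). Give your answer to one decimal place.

35.1

Vt = flow × Ti = 0.7667 L/s × 0.65 s × 1000 mL/L = 498.36 mL.
R = (PIP − Pplat)/V̇ = (32 − 21) / 0.7667 = 11.0/0.7667 = 14.347 cmH2O·s/L.
C = Vt/(Pplat − PEEP) = 498.36 / (21 − 10) = 498.36/11.0 = 45.305 mL/cmH2O.
τ = R × C = 14.347 × 0.04531 L/cmH2O = 0.6501 s.
Fraction remaining at end-expiration = e^(−Te/τ) = e^(−0.68/0.6501) = 0.3513 → 35.13%.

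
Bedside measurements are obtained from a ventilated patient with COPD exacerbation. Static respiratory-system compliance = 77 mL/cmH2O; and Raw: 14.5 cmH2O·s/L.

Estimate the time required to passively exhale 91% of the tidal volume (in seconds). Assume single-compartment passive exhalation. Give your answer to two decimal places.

2.69

τ = R × C = 14.5 × 77 mL/cmH2O = 14.5 × 0.077 L/cmH2O = 1.117 s.
Exhaled fraction f = 1 − e^(−t/τ) → t = −τ·ln(1 − f) = −1.117·ln(0.09) = 2.69 s.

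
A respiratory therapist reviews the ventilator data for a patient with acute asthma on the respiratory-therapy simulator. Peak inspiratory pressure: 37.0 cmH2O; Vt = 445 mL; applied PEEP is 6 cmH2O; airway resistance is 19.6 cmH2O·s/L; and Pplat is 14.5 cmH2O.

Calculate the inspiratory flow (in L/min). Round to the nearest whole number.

flow = (PIP − Pplat) / Raw = (37.0 − 14.5) / 19.6 = 1.148 L/s × 60 = 68.88 L/min.

69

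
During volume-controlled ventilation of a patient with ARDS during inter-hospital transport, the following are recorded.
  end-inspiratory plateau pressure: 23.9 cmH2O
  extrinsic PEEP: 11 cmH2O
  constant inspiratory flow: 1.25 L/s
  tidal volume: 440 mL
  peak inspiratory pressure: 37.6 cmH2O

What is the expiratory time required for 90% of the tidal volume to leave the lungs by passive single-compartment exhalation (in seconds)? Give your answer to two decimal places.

0.86

R = (PIP − Pplat)/V̇ = (37.6 − 23.9) / 1.25 = 13.7/1.25 = 10.96 cmH2O·s/L.
C = Vt/(Pplat − PEEP) = 440.0 / (23.9 − 11) = 440.0/12.9 = 34.109 mL/cmH2O.
τ = R × C = 10.96 × 0.03411 L/cmH2O = 0.3738 s.
t = −τ·ln(1 − 0.90) = −0.3738·ln(0.1) = 0.8607 s.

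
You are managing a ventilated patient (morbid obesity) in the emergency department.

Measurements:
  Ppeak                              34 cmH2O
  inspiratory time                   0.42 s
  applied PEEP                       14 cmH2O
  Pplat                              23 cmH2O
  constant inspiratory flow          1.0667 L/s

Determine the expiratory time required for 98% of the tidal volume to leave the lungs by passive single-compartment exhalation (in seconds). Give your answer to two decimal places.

Vt = flow × Ti = 1.0667 L/s × 0.42 s × 1000 mL/L = 448.01 mL.
R = (PIP − Pplat)/V̇ = (34 − 23) / 1.0667 = 11.0/1.0667 = 10.312 cmH2O·s/L.
C = Vt/(Pplat − PEEP) = 448.01 / (23 − 14) = 448.01/9.0 = 49.779 mL/cmH2O.
τ = R × C = 10.312 × 0.04978 L/cmH2O = 0.5133 s.
t = −τ·ln(1 − 0.98) = −0.5133·ln(0.02) = 2.008 s.

2.01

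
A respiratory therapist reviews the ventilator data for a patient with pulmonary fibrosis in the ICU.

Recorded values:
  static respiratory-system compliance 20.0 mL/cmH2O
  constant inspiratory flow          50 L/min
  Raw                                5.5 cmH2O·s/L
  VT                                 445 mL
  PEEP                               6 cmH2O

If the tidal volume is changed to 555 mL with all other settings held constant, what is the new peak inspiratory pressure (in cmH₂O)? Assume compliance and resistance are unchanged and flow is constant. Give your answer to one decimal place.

Flow: 50 L/min ÷ 60 = 0.8333 L/s.
PIP = Vt/C + R·V̇ + PEEP (constant-flow equation of motion).
Only the elastic term changes: ΔPIP = ΔVt / C = (555 − 445) / 20.0 = 5.5 cmH2O.
Original PIP = 445/20.0 + 5.5×0.8333 + 6 = 32.833 cmH2O; new PIP = 32.833 + (5.5) = 38.333 cmH2O.

38.3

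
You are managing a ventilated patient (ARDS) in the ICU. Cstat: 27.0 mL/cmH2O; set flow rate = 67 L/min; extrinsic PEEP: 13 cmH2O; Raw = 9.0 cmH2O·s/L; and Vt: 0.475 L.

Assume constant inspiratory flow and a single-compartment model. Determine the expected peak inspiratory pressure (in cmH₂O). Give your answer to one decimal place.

Flow: 67 L/min ÷ 60 = 1.1167 L/s.
Equation of motion (constant flow): PIP = Vt/C + R·V̇ + PEEP.
PIP = 475/27.0 + 9.0×1.1167 + 13 = 17.593 + 10.05 + 13 = 40.643 cmH2O.

40.6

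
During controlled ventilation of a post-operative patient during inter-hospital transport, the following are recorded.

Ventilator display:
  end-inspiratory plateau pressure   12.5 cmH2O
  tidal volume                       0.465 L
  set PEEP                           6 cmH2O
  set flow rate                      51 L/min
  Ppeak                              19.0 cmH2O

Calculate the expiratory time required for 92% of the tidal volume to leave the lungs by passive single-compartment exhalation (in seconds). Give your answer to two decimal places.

1.38

Flow: 51 L/min ÷ 60 = 0.85 L/s.
R = (PIP − Pplat)/V̇ = (19.0 − 12.5) / 0.85 = 6.5/0.85 = 7.647 cmH2O·s/L.
C = Vt/(Pplat − PEEP) = 465.0 / (12.5 − 6) = 465.0/6.5 = 71.538 mL/cmH2O.
τ = R × C = 7.647 × 0.07154 L/cmH2O = 0.5471 s.
t = −τ·ln(1 − 0.92) = −0.5471·ln(0.08) = 1.382 s.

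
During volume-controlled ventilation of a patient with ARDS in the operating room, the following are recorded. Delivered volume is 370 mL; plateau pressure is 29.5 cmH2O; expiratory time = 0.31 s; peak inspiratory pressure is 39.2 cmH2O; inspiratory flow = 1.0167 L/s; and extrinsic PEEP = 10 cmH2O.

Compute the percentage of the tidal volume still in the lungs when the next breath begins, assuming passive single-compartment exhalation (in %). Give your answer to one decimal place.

R = (PIP − Pplat)/V̇ = (39.2 − 29.5) / 1.0167 = 9.7/1.0167 = 9.541 cmH2O·s/L.
C = Vt/(Pplat − PEEP) = 370.0 / (29.5 − 10) = 370.0/19.5 = 18.974 mL/cmH2O.
τ = R × C = 9.541 × 0.01897 L/cmH2O = 0.181 s.
Fraction remaining at end-expiration = e^(−Te/τ) = e^(−0.31/0.181) = 0.1804 → 18.04%.

18.0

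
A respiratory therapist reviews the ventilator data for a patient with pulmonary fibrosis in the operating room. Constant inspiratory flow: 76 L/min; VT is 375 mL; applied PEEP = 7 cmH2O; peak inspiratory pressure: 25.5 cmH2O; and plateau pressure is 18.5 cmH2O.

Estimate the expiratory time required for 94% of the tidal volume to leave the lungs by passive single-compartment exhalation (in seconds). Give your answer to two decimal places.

0.51

Flow: 76 L/min ÷ 60 = 1.2667 L/s.
R = (PIP − Pplat)/V̇ = (25.5 − 18.5) / 1.2667 = 7.0/1.2667 = 5.526 cmH2O·s/L.
C = Vt/(Pplat − PEEP) = 375.0 / (18.5 − 7) = 375.0/11.5 = 32.609 mL/cmH2O.
τ = R × C = 5.526 × 0.03261 L/cmH2O = 0.1802 s.
t = −τ·ln(1 − 0.94) = −0.1802·ln(0.06) = 0.507 s.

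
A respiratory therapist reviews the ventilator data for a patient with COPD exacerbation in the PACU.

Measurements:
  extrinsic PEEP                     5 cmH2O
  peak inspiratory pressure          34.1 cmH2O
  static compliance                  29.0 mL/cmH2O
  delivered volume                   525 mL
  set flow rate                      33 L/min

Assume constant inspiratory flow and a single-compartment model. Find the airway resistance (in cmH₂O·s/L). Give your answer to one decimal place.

Flow: 33 L/min ÷ 60 = 0.55 L/s.
Equation of motion (constant flow): PIP = Vt/C + R·V̇ + PEEP.
R·V̇ = PIP − Vt/C − PEEP = 34.1 − 525/29.0 − 5 = 34.1 − 18.103 − 5 = 10.997 cmH2O.
R = 10.997 / 0.55 = 19.995 cmH2O·s/L.

20.0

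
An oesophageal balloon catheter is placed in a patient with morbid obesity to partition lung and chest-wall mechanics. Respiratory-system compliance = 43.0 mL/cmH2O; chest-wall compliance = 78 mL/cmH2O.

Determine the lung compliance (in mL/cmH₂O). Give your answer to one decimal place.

95.8

1/CL = 1/Crs − 1/Ccw.
1/CL = 1/43.0 − 1/78 = 0.01044.
CL = 95.785 mL/cmH2O.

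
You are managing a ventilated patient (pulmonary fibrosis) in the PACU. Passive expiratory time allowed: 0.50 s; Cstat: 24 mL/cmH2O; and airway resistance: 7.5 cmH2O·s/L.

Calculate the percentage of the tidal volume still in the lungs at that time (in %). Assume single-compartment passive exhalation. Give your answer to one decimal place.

τ = R × C = 7.5 × 24 mL/cmH2O = 7.5 × 0.024 L/cmH2O = 0.18 s.
Passive exhalation: V(t)/V₀ = e^(−t/τ) = e^(−0.50/0.18) = 0.06218.
Fraction remaining = 0.06218 → 6.218%.

6.2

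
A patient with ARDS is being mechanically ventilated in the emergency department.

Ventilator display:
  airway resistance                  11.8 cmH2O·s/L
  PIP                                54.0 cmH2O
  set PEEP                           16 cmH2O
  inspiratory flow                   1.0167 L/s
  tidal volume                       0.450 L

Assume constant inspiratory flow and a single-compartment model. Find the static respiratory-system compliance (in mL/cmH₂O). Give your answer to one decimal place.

Equation of motion (constant flow): PIP = Vt/C + R·V̇ + PEEP.
Vt/C = PIP − R·V̇ − PEEP = 54.0 − 11.8×1.0167 − 16 = 54.0 − 11.997 − 16 = 26.003 cmH2O.
C = Vt / 26.003 = 450 / 26.003 = 17.306 mL/cmH2O.

17.3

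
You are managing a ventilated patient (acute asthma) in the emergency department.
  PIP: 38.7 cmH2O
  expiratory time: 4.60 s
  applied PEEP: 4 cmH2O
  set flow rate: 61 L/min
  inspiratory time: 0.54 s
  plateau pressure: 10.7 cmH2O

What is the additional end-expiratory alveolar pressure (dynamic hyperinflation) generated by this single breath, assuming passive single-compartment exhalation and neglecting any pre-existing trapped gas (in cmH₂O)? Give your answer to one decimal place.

0.9

Flow: 61 L/min ÷ 60 = 1.0167 L/s.
Vt = flow × Ti = 1.0167 L/s × 0.54 s × 1000 mL/L = 549.02 mL.
R = (PIP − Pplat)/V̇ = (38.7 − 10.7) / 1.0167 = 28.0/1.0167 = 27.54 cmH2O·s/L.
C = Vt/(Pplat − PEEP) = 549.02 / (10.7 − 4) = 549.02/6.7 = 81.943 mL/cmH2O.
τ = R × C = 27.54 × 0.08194 L/cmH2O = 2.257 s.
Fraction remaining = e^(−Te/τ) = e^(−4.60/2.257) = 0.1303; trapped volume = 549.02 × 0.1303 = 71.537 mL.
Additional alveolar pressure from trapping ≈ V_trapped / C = 71.537 / 81.943 = 0.873 cmH2O.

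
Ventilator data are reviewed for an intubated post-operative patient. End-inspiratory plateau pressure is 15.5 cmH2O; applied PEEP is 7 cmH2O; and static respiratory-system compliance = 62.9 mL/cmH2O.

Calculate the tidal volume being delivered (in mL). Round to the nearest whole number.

535

Vt = Cstat × (Pplat − PEEP) = 62.9 × (15.5 − 7) = 62.9 × 8.5 = 534.65 mL.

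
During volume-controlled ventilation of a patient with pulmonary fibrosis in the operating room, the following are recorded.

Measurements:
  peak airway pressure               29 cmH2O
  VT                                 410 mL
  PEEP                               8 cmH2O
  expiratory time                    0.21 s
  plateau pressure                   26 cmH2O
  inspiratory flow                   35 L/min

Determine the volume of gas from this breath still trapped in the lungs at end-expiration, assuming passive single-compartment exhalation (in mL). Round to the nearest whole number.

68

Flow: 35 L/min ÷ 60 = 0.5833 L/s.
R = (PIP − Pplat)/V̇ = (29 − 26) / 0.5833 = 3.0/0.5833 = 5.143 cmH2O·s/L.
C = Vt/(Pplat − PEEP) = 410.0 / (26 − 8) = 410.0/18.0 = 22.778 mL/cmH2O.
τ = R × C = 5.143 × 0.02278 L/cmH2O = 0.1172 s.
Fraction remaining = e^(−Te/τ) = e^(−0.21/0.1172) = 0.1667.
Trapped volume = 410.0 × 0.1667 = 68.347 mL.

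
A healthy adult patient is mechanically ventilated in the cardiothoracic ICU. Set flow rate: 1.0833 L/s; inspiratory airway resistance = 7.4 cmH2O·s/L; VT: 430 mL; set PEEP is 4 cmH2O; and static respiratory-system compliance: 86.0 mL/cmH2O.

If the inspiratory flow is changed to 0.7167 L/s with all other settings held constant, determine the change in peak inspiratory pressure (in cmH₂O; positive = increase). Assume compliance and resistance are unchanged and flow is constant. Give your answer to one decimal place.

PIP = Vt/C + R·V̇ + PEEP (constant-flow equation of motion).
Only the resistive term changes: ΔPIP = R × ΔV̇ = 7.4 × (0.7167 − 1.0833) = 7.4 × -0.3666 = -2.713 cmH2O.

-2.7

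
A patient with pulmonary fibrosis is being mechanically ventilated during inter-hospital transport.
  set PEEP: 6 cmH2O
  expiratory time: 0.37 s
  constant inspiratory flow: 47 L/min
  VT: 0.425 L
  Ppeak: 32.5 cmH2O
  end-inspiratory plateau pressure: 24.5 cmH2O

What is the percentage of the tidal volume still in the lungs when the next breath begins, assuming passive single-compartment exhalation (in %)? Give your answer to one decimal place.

Flow: 47 L/min ÷ 60 = 0.7833 L/s.
R = (PIP − Pplat)/V̇ = (32.5 − 24.5) / 0.7833 = 8.0/0.7833 = 10.213 cmH2O·s/L.
C = Vt/(Pplat − PEEP) = 425.0 / (24.5 − 6) = 425.0/18.5 = 22.973 mL/cmH2O.
τ = R × C = 10.213 × 0.02297 L/cmH2O = 0.2346 s.
Fraction remaining at end-expiration = e^(−Te/τ) = e^(−0.37/0.2346) = 0.2066 → 20.66%.

20.7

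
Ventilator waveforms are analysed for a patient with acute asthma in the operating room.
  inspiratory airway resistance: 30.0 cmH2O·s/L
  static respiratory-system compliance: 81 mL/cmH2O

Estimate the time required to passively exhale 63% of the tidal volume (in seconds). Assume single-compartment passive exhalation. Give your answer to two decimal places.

2.42

τ = R × C = 30.0 × 81 mL/cmH2O = 30.0 × 0.081 L/cmH2O = 2.43 s.
Exhaled fraction f = 1 − e^(−t/τ) → t = −τ·ln(1 − f) = −2.43·ln(0.37) = 2.416 s.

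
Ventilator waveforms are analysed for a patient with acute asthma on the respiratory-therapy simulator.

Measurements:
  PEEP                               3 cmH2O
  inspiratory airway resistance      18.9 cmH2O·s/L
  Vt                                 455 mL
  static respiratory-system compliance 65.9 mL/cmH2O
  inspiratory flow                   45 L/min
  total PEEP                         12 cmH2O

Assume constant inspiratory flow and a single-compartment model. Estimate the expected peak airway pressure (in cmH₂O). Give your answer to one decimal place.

33.1

Flow: 45 L/min ÷ 60 = 0.75 L/s.
Total PEEP = 12 cmH2O (set 3 + intrinsic 9); this is the baseline alveolar pressure.
Equation of motion (constant flow): PIP = Vt/C + R·V̇ + PEEP.
PIP = 455/65.9 + 18.9×0.75 + 12 = 6.904 + 14.175 + 12 = 33.079 cmH2O.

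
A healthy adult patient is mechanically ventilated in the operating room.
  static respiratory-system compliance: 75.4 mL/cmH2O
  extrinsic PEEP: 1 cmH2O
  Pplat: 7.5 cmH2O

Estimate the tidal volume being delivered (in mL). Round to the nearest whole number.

490

Vt = Cstat × (Pplat − PEEP) = 75.4 × (7.5 − 1) = 75.4 × 6.5 = 490.1 mL.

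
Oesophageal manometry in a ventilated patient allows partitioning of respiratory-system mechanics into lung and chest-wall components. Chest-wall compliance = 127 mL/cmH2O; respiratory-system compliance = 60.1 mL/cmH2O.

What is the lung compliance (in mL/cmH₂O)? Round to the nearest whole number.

114

1/CL = 1/Crs − 1/Ccw.
1/CL = 1/60.1 − 1/127 = 0.008765.
CL = 114.09 mL/cmH2O.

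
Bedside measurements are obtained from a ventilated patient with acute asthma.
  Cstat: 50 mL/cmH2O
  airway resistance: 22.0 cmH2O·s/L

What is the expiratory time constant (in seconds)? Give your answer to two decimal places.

τ = R × C = 22.0 × 50 mL/cmH2O = 22.0 × 0.050 L/cmH2O = 1.1 s.

1.10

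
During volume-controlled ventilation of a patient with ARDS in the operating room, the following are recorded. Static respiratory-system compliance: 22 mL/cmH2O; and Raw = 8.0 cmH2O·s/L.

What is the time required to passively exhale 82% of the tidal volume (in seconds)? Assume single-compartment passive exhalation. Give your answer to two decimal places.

0.30

τ = R × C = 8.0 × 22 mL/cmH2O = 8.0 × 0.022 L/cmH2O = 0.176 s.
Exhaled fraction f = 1 − e^(−t/τ) → t = −τ·ln(1 − f) = −0.176·ln(0.18) = 0.3018 s.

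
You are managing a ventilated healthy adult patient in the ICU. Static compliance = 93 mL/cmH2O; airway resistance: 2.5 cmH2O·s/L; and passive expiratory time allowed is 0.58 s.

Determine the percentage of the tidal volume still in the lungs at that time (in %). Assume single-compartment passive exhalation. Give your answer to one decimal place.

τ = R × C = 2.5 × 93 mL/cmH2O = 2.5 × 0.093 L/cmH2O = 0.2325 s.
Passive exhalation: V(t)/V₀ = e^(−t/τ) = e^(−0.58/0.2325) = 0.08253.
Fraction remaining = 0.08253 → 8.253%.

8.3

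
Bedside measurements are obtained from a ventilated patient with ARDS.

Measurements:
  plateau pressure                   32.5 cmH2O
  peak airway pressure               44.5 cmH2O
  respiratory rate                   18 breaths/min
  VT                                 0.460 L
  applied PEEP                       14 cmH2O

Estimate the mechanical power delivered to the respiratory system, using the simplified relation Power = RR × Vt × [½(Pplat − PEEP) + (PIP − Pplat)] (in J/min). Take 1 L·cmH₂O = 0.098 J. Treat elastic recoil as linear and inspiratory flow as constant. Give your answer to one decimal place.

17.2

Per-breath work = Vt × [½(Pplat−PEEP) + (PIP−Pplat)] = 0.460 × [0.5×18.5 + 12.0] = 0.460 × 21.25 = 9.775 L·cmH2O.
Power = 18 × 9.775 = 175.95 L·cmH2O/min.
× 0.098 J/(L·cmH2O) → 17.243 J/min.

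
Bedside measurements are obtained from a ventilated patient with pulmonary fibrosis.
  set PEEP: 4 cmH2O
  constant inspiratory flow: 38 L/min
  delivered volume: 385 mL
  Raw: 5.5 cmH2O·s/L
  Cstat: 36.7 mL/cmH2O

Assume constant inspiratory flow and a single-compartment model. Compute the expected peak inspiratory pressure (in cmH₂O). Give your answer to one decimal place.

18.0

Flow: 38 L/min ÷ 60 = 0.6333 L/s.
Equation of motion (constant flow): PIP = Vt/C + R·V̇ + PEEP.
PIP = 385/36.7 + 5.5×0.6333 + 4 = 10.49 + 3.483 + 4 = 17.973 cmH2O.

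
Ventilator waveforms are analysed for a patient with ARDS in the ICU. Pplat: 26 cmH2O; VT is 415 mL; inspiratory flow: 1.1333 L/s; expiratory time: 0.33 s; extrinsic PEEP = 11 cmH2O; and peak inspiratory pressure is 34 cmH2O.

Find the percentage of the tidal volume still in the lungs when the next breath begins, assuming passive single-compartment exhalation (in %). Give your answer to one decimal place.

R = (PIP − Pplat)/V̇ = (34 − 26) / 1.1333 = 8.0/1.1333 = 7.059 cmH2O·s/L.
C = Vt/(Pplat − PEEP) = 415.0 / (26 − 11) = 415.0/15.0 = 27.667 mL/cmH2O.
τ = R × C = 7.059 × 0.02767 L/cmH2O = 0.1953 s.
Fraction remaining at end-expiration = e^(−Te/τ) = e^(−0.33/0.1953) = 0.1846 → 18.46%.

18.5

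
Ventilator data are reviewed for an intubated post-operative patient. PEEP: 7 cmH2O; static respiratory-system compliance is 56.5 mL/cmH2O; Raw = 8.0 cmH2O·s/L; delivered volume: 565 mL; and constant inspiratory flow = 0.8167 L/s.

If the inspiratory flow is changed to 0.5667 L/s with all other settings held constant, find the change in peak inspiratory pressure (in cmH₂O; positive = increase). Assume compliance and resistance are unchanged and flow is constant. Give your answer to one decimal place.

-2.0

PIP = Vt/C + R·V̇ + PEEP (constant-flow equation of motion).
Only the resistive term changes: ΔPIP = R × ΔV̇ = 8.0 × (0.5667 − 0.8167) = 8.0 × -0.25 = -2.0 cmH2O.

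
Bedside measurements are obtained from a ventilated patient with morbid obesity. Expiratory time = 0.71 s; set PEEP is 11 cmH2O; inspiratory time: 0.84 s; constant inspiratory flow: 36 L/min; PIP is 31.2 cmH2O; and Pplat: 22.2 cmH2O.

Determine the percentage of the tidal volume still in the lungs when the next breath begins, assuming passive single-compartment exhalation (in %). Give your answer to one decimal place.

34.9

Flow: 36 L/min ÷ 60 = 0.6 L/s.
Vt = flow × Ti = 0.6 L/s × 0.84 s × 1000 mL/L = 504.0 mL.
R = (PIP − Pplat)/V̇ = (31.2 − 22.2) / 0.6 = 9.0/0.6 = 15.0 cmH2O·s/L.
C = Vt/(Pplat − PEEP) = 504.0 / (22.2 − 11) = 504.0/11.2 = 45.0 mL/cmH2O.
τ = R × C = 15.0 × 0.045 L/cmH2O = 0.675 s.
Fraction remaining at end-expiration = e^(−Te/τ) = e^(−0.71/0.675) = 0.3493 → 34.93%.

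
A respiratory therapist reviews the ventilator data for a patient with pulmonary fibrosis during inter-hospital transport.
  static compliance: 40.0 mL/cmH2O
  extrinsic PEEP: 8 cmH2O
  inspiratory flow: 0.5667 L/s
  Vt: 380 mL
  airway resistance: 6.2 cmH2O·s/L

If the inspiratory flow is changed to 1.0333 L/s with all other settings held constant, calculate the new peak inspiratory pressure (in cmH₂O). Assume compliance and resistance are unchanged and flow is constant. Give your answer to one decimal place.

PIP = Vt/C + R·V̇ + PEEP (constant-flow equation of motion).
Only the resistive term changes: ΔPIP = R × ΔV̇ = 6.2 × (1.0333 − 0.5667) = 6.2 × 0.4666 = 2.893 cmH2O.
Original PIP = 380/40.0 + 6.2×0.5667 + 8 = 21.014 cmH2O; new PIP = 21.014 + (2.893) = 23.907 cmH2O.

23.9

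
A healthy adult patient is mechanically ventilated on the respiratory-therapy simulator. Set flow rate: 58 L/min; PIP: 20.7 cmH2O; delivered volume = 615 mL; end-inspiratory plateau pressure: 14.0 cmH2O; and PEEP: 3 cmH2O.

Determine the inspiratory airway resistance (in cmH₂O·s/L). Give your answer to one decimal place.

6.9

Flow: 58 L/min ÷ 60 = 0.9667 L/s.
Raw = (PIP − Pplat) / flow = (20.7 − 14.0) / 0.9667 = 6.7 / 0.9667 = 6.931 cmH2O·s/L.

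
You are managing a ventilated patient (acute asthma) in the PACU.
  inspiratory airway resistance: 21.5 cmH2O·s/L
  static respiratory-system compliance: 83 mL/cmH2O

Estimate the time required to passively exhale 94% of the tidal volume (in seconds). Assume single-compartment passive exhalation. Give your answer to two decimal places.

τ = R × C = 21.5 × 83 mL/cmH2O = 21.5 × 0.083 L/cmH2O = 1.785 s.
Exhaled fraction f = 1 − e^(−t/τ) → t = −τ·ln(1 − f) = −1.785·ln(0.06) = 5.022 s.

5.02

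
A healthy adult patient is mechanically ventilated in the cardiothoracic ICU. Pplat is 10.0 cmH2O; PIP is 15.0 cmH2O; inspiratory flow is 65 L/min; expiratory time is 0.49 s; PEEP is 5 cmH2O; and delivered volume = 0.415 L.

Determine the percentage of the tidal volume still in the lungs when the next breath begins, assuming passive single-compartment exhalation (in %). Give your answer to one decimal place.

27.8

Flow: 65 L/min ÷ 60 = 1.0833 L/s.
R = (PIP − Pplat)/V̇ = (15.0 − 10.0) / 1.0833 = 5.0/1.0833 = 4.616 cmH2O·s/L.
C = Vt/(Pplat − PEEP) = 415.0 / (10.0 − 5) = 415.0/5.0 = 83.0 mL/cmH2O.
τ = R × C = 4.616 × 0.083 L/cmH2O = 0.3831 s.
Fraction remaining at end-expiration = e^(−Te/τ) = e^(−0.49/0.3831) = 0.2783 → 27.83%.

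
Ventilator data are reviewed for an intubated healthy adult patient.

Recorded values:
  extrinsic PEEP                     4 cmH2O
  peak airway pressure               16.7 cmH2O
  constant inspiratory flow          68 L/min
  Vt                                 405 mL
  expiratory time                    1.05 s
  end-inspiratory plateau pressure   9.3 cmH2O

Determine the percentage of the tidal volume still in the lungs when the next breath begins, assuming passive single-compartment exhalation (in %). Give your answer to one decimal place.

12.2

Flow: 68 L/min ÷ 60 = 1.1333 L/s.
R = (PIP − Pplat)/V̇ = (16.7 − 9.3) / 1.1333 = 7.4/1.1333 = 6.53 cmH2O·s/L.
C = Vt/(Pplat − PEEP) = 405.0 / (9.3 − 4) = 405.0/5.3 = 76.415 mL/cmH2O.
τ = R × C = 6.53 × 0.07642 L/cmH2O = 0.499 s.
Fraction remaining at end-expiration = e^(−Te/τ) = e^(−1.05/0.499) = 0.1219 → 12.19%.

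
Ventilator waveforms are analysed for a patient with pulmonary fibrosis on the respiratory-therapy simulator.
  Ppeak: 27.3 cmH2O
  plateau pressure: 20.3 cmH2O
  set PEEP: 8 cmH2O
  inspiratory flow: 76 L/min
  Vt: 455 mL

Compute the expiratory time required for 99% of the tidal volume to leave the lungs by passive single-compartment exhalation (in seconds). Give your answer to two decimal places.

Flow: 76 L/min ÷ 60 = 1.2667 L/s.
R = (PIP − Pplat)/V̇ = (27.3 − 20.3) / 1.2667 = 7.0/1.2667 = 5.526 cmH2O·s/L.
C = Vt/(Pplat − PEEP) = 455.0 / (20.3 − 8) = 455.0/12.3 = 36.992 mL/cmH2O.
τ = R × C = 5.526 × 0.03699 L/cmH2O = 0.2044 s.
t = −τ·ln(1 − 0.99) = −0.2044·ln(0.01) = 0.9413 s.

0.94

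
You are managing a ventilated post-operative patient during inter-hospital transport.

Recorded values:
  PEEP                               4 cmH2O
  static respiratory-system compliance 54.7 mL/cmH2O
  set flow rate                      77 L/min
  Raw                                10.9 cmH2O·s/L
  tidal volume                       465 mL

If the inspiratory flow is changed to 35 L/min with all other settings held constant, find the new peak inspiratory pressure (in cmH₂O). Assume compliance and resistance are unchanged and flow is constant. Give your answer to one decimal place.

18.9

Flow: 77 L/min ÷ 60 = 1.2833 L/s.
New flow: 35 L/min ÷ 60 = 0.5833 L/s.
PIP = Vt/C + R·V̇ + PEEP (constant-flow equation of motion).
Only the resistive term changes: ΔPIP = R × ΔV̇ = 10.9 × (0.5833 − 1.2833) = 10.9 × -0.7 = -7.63 cmH2O.
Original PIP = 465/54.7 + 10.9×1.2833 + 4 = 26.489 cmH2O; new PIP = 26.489 + (-7.63) = 18.859 cmH2O.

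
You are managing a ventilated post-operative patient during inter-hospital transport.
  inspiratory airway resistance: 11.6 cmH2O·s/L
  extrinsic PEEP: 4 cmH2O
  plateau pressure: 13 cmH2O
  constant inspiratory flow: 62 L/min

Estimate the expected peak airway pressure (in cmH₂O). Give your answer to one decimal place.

Flow: 62 L/min ÷ 60 = 1.0333 L/s.
PIP = Pplat + Raw × flow = 13 + 11.6 × 1.0333 = 13 + 11.986 = 24.986 cmH2O.

25.0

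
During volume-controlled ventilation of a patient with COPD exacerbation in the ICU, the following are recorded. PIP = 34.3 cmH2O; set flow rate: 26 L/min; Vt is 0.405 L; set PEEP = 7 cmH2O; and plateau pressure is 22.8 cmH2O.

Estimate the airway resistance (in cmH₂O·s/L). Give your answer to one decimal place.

Flow: 26 L/min ÷ 60 = 0.4333 L/s.
Raw = (PIP − Pplat) / flow = (34.3 − 22.8) / 0.4333 = 11.5 / 0.4333 = 26.541 cmH2O·s/L.

26.5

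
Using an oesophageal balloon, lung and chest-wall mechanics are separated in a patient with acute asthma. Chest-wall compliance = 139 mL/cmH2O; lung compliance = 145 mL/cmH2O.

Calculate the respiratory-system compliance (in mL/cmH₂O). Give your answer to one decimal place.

Lung and chest wall are elastances in series: 1/Crs = 1/CL + 1/Ccw.
1/Crs = 1/145 + 1/139 = 0.01409.
Crs = 70.972 mL/cmH2O.

71.0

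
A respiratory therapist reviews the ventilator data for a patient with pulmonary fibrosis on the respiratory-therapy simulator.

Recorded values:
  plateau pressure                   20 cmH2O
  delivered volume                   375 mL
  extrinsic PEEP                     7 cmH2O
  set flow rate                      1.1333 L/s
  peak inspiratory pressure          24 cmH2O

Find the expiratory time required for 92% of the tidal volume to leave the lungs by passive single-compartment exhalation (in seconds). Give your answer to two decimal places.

R = (PIP − Pplat)/V̇ = (24 − 20) / 1.1333 = 4.0/1.1333 = 3.53 cmH2O·s/L.
C = Vt/(Pplat − PEEP) = 375.0 / (20 − 7) = 375.0/13.0 = 28.846 mL/cmH2O.
τ = R × C = 3.53 × 0.02885 L/cmH2O = 0.1018 s.
t = −τ·ln(1 − 0.92) = −0.1018·ln(0.08) = 0.2571 s.

0.26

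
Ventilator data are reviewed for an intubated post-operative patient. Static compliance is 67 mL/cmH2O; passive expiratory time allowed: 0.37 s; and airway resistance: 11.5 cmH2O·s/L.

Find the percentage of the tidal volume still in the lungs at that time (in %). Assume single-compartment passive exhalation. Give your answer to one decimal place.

τ = R × C = 11.5 × 67 mL/cmH2O = 11.5 × 0.067 L/cmH2O = 0.7705 s.
Passive exhalation: V(t)/V₀ = e^(−t/τ) = e^(−0.37/0.7705) = 0.6187.
Fraction remaining = 0.6187 → 61.87%.

61.9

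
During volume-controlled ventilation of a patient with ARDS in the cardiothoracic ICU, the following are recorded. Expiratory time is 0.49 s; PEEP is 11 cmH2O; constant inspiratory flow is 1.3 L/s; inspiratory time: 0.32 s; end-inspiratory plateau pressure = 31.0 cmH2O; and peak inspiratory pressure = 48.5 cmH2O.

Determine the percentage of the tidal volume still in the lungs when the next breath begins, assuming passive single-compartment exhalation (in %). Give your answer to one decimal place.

Vt = flow × Ti = 1.3 L/s × 0.32 s × 1000 mL/L = 416.0 mL.
R = (PIP − Pplat)/V̇ = (48.5 − 31.0) / 1.3 = 17.5/1.3 = 13.462 cmH2O·s/L.
C = Vt/(Pplat − PEEP) = 416.0 / (31.0 − 11) = 416.0/20.0 = 20.8 mL/cmH2O.
τ = R × C = 13.462 × 0.0208 L/cmH2O = 0.28 s.
Fraction remaining at end-expiration = e^(−Te/τ) = e^(−0.49/0.28) = 0.1738 → 17.38%.

17.4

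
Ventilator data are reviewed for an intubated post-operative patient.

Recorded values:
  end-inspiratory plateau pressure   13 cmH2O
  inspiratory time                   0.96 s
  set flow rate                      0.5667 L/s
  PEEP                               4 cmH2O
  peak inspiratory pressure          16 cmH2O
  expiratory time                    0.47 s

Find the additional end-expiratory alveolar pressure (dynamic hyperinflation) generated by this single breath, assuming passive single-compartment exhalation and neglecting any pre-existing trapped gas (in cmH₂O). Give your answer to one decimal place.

Vt = flow × Ti = 0.5667 L/s × 0.96 s × 1000 mL/L = 544.03 mL.
R = (PIP − Pplat)/V̇ = (16 − 13) / 0.5667 = 3.0/0.5667 = 5.294 cmH2O·s/L.
C = Vt/(Pplat − PEEP) = 544.03 / (13 − 4) = 544.03/9.0 = 60.448 mL/cmH2O.
τ = R × C = 5.294 × 0.06045 L/cmH2O = 0.32 s.
Fraction remaining = e^(−Te/τ) = e^(−0.47/0.32) = 0.2302; trapped volume = 544.03 × 0.2302 = 125.24 mL.
Additional alveolar pressure from trapping ≈ V_trapped / C = 125.24 / 60.448 = 2.072 cmH2O.

2.1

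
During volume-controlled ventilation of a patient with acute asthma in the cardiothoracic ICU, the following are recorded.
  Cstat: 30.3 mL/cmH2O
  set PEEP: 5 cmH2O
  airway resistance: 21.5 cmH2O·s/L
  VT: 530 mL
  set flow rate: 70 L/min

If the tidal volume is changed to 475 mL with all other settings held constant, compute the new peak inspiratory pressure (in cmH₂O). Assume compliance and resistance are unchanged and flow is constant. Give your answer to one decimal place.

45.8

Flow: 70 L/min ÷ 60 = 1.1667 L/s.
PIP = Vt/C + R·V̇ + PEEP (constant-flow equation of motion).
Only the elastic term changes: ΔPIP = ΔVt / C = (475 − 530) / 30.3 = -1.815 cmH2O.
Original PIP = 530/30.3 + 21.5×1.1667 + 5 = 47.576 cmH2O; new PIP = 47.576 + (-1.815) = 45.761 cmH2O.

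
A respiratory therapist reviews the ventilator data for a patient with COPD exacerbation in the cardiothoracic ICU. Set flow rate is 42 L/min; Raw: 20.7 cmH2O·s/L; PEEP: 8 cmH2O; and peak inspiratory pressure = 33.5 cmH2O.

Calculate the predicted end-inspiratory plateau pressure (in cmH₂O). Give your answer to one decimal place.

Flow: 42 L/min ÷ 60 = 0.7 L/s.
Pplat = PIP − Raw × flow = 33.5 − 20.7 × 0.7 = 33.5 − 14.49 = 19.01 cmH2O.

19.0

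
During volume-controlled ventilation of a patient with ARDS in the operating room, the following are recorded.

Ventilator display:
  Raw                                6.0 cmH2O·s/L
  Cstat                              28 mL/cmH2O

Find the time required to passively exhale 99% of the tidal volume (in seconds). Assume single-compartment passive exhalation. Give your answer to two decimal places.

τ = R × C = 6.0 × 28 mL/cmH2O = 6.0 × 0.028 L/cmH2O = 0.168 s.
Exhaled fraction f = 1 − e^(−t/τ) → t = −τ·ln(1 − f) = −0.168·ln(0.01) = 0.7737 s.

0.77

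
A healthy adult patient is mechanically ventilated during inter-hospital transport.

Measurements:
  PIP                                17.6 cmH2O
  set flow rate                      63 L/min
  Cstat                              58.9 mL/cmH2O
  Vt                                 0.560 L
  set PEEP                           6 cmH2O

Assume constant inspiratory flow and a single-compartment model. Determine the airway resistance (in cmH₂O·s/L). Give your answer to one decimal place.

2.0

Flow: 63 L/min ÷ 60 = 1.05 L/s.
Equation of motion (constant flow): PIP = Vt/C + R·V̇ + PEEP.
R·V̇ = PIP − Vt/C − PEEP = 17.6 − 560/58.9 − 6 = 17.6 − 9.508 − 6 = 2.092 cmH2O.
R = 2.092 / 1.05 = 1.992 cmH2O·s/L.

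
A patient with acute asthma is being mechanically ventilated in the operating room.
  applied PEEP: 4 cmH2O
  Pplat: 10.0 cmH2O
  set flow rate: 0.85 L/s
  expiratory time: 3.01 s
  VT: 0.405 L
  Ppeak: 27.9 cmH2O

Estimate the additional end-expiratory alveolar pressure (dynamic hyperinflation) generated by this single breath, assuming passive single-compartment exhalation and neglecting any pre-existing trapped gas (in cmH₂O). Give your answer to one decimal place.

R = (PIP − Pplat)/V̇ = (27.9 − 10.0) / 0.85 = 17.9/0.85 = 21.059 cmH2O·s/L.
C = Vt/(Pplat − PEEP) = 405.0 / (10.0 − 4) = 405.0/6.0 = 67.5 mL/cmH2O.
τ = R × C = 21.059 × 0.0675 L/cmH2O = 1.421 s.
Fraction remaining = e^(−Te/τ) = e^(−3.01/1.421) = 0.1202; trapped volume = 405.0 × 0.1202 = 48.681 mL.
Additional alveolar pressure from trapping ≈ V_trapped / C = 48.681 / 67.5 = 0.7212 cmH2O.

0.7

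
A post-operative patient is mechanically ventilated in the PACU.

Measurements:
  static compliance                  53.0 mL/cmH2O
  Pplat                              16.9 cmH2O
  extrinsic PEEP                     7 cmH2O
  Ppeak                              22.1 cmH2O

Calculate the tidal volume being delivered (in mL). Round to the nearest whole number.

525

Vt = Cstat × (Pplat − PEEP) = 53.0 × (16.9 − 7) = 53.0 × 9.9 = 524.7 mL.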